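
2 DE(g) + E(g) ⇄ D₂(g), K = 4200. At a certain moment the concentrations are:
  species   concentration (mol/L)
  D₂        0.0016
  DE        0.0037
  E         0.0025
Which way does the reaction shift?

Q = [D₂] / ([DE]²·[E]) = (0.0016) / ((0.0037)²·(0.0025)) = 47000
Q = 47000 > K = 4200, so the reverse reaction proceeds.

in the reverse direction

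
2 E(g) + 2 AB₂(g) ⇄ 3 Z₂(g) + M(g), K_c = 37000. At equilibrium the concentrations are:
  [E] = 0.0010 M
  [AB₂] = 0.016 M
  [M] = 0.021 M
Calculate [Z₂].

[Z₂] = 0.077 M

At equilibrium, K_c = [Z₂]³·[M] / ([E]²·[AB₂]²) = 37000.
([Z₂])³·(0.021) / ((0.0010)²·(0.016)²) = 37000
[Z₂]³ = 4.51e-4 ⇒ [Z₂] = 0.077 M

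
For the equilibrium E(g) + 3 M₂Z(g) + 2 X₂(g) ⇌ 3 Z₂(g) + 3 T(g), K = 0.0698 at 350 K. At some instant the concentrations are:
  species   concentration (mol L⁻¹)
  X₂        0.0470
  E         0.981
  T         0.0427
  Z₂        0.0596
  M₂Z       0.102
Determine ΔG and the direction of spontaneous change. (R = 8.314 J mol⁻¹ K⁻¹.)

Q = [Z₂]³·[T]³ / ([E]·[M₂Z]³·[X₂]²) = (0.0596)³·(0.0427)³ / ((0.981)·(0.102)³·(0.0470)²) = 0.00717
ΔG = RT ln(Q/K) = (8.314 J mol⁻¹ K⁻¹)(350 K) × ln(0.00717/0.0698)
   = (2.910 kJ/mol)(-2.276) = -6.62 kJ/mol
ΔG < 0, so the forward reaction is spontaneous (proceeds forward).

ΔG = -6.62 kJ/mol; the forward reaction is spontaneous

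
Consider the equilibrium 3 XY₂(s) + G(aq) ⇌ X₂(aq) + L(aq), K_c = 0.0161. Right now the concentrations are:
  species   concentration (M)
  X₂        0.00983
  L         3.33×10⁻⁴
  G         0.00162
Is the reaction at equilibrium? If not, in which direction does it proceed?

(XY₂ is a pure solid — omitted from Q_c.)
Q_c = [X₂]·[L] / [G] = (0.00983)·(3.33×10⁻⁴) / (0.00162) = 0.00202
Q_c = 0.00202 < K_c = 0.0161, so the forward reaction proceeds.

in the forward direction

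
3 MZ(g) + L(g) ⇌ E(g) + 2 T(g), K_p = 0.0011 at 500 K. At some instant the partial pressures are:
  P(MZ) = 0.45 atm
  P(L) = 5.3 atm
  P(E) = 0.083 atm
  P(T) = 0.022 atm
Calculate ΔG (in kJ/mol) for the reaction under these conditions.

ΔG = -10.7 kJ/mol

Q_p = P(E)·P(T)² / (P(MZ)³·P(L)) = (0.083)·(0.022)² / ((0.45)³·(5.3)) = 8.32×10⁻⁵
ΔG = RT ln(Q_p/K_p) = (8.314 J mol⁻¹ K⁻¹)(500 K) × ln(8.32×10⁻⁵/0.0011)
   = (4.157 kJ/mol)(-2.582) = -10.7 kJ/mol
ΔG < 0, so the forward reaction is spontaneous (proceeds forward).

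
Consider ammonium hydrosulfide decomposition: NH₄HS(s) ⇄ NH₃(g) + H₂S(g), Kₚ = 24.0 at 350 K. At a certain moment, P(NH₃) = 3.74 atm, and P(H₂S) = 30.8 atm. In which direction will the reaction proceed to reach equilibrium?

reverse (toward reactants)

(NH₄HS is a pure solid — omitted from Qₚ.)
Qₚ = P(NH₃)·P(H₂S) = (3.74)·(30.8) = 115
Qₚ = 115 > Kₚ = 24.0, so the reverse reaction proceeds.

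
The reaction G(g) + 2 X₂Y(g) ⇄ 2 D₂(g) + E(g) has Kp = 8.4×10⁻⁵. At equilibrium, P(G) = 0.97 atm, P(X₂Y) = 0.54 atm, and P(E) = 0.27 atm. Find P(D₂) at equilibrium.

At equilibrium, Kp = P(D₂)²·P(E) / (P(G)·P(X₂Y)²) = 8.4×10⁻⁵.
(P(D₂))²·(0.27) / ((0.97)·(0.54)²) = 8.4×10⁻⁵
P(D₂)² = 8.80×10⁻⁵ ⇒ P(D₂) = 0.0094 atm

P(D₂) = 0.0094 atm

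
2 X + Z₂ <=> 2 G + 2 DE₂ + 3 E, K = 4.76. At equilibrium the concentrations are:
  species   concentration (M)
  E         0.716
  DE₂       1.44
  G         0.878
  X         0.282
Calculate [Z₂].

At equilibrium, K = [G]²·[DE₂]²·[E]³ / ([X]²·[Z₂]) = 4.76.
(0.878)²·(1.44)²·(0.716)³ / ((0.282)²·([Z₂])) = 4.76
[Z₂] = 1.55 M

[Z₂] = 1.55 M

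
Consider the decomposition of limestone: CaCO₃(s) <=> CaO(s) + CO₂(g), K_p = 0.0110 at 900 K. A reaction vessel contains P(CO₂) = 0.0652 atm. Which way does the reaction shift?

(CaCO₃, CaO are pure solids — omitted from Q_p.)
Q_p = P(CO₂) = 0.0652
Q_p = 0.0652 > K_p = 0.0110, so the reverse reaction proceeds.

in the reverse direction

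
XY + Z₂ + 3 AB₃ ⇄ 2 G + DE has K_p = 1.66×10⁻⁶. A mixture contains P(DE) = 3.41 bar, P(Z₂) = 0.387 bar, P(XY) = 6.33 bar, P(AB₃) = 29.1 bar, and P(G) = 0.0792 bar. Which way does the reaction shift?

Q_p = P(G)²·P(DE) / (P(XY)·P(Z₂)·P(AB₃)³) = (0.0792)²·(3.41) / ((6.33)·(0.387)·(29.1)³) = 3.54×10⁻⁷
Q_p = 3.54×10⁻⁷ < K_p = 1.66×10⁻⁶, so the forward reaction proceeds.

toward products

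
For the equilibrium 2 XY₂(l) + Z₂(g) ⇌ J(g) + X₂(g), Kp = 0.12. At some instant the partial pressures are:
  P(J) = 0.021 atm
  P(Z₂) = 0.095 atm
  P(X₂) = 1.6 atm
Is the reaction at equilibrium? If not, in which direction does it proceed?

(XY₂ is a pure liquid — omitted from Qp.)
Qp = P(J)·P(X₂) / P(Z₂) = (0.021)·(1.6) / (0.095) = 0.35
Qp = 0.35 > Kp = 0.12, so the reverse reaction proceeds.

toward reactants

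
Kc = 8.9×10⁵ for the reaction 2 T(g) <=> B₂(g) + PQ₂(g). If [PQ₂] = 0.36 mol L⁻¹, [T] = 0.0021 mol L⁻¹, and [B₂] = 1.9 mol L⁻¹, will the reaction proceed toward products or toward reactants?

Qc = [B₂]·[PQ₂] / [T]² = (1.9)·(0.36) / (0.0021)² = 1.6×10⁵
Qc = 1.6×10⁵ < Kc = 8.9×10⁵, so the forward reaction proceeds.

in the forward direction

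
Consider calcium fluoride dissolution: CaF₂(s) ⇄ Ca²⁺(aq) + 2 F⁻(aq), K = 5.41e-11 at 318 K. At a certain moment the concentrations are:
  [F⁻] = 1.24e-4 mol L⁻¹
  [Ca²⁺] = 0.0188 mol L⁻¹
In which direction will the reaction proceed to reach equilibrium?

(CaF₂ is a pure solid — omitted from Q.)
Q = [Ca²⁺]·[F⁻]² = (0.0188)·(1.24e-4)² = 2.89e-10
Q = 2.89e-10 > K = 5.41e-11, so the reverse reaction proceeds.

to the left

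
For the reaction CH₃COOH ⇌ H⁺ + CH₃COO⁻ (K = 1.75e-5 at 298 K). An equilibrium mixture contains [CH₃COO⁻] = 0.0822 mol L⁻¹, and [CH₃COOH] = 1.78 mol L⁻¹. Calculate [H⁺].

[H⁺] = 3.79e-4 mol L⁻¹

At equilibrium, K = [H⁺]·[CH₃COO⁻] / [CH₃COOH] = 1.75e-5.
([H⁺])·(0.0822) / (1.78) = 1.75e-5
[H⁺] = 3.79e-4 mol L⁻¹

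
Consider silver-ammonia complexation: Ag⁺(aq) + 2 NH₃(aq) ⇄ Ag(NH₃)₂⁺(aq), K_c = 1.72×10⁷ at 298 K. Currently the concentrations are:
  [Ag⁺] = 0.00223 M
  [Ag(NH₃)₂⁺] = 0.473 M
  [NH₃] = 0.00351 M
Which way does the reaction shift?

Q_c = [Ag(NH₃)₂⁺] / ([Ag⁺]·[NH₃]²) = (0.473) / ((0.00223)·(0.00351)²) = 1.72×10⁷
Q_c = 1.72×10⁷ = K_c, so the system is already at equilibrium.

at equilibrium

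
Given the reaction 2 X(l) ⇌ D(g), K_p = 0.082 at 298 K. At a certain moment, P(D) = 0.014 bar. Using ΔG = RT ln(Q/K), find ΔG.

(X is a pure liquid — omitted from Q_p.)
Q_p = P(D) = 0.0140
ΔG = RT ln(Q_p/K_p) = (8.314 J mol⁻¹ K⁻¹)(298 K) × ln(0.0140/0.082)
   = (2.478 kJ/mol)(-1.768) = -4.38 kJ/mol
ΔG < 0, so the forward reaction is spontaneous (proceeds forward).

ΔG = -4.38 kJ/mol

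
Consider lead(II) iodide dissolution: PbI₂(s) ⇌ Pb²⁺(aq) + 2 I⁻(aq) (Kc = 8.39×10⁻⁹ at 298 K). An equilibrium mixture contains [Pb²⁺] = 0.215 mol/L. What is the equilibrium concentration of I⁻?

[I⁻] = 1.98×10⁻⁴ mol/L

(PbI₂ is a pure solid — omitted from Kc.)
At equilibrium, Kc = [Pb²⁺]·[I⁻]² = 8.39×10⁻⁹.
(0.215)·([I⁻])² = 8.39×10⁻⁹
[I⁻]² = 3.90×10⁻⁸ ⇒ [I⁻] = 1.98×10⁻⁴ mol/L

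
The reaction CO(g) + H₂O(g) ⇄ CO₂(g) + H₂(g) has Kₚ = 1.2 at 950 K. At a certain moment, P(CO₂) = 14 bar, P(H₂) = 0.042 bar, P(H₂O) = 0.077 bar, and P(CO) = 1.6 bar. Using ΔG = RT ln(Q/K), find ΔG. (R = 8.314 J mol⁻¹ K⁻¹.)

ΔG = 10.9 kJ/mol

Qₚ = P(CO₂)·P(H₂) / (P(CO)·P(H₂O)) = (14)·(0.042) / ((1.6)·(0.077)) = 4.77
ΔG = RT ln(Qₚ/Kₚ) = (8.314 J mol⁻¹ K⁻¹)(950 K) × ln(4.77/1.2)
   = (7.898 kJ/mol)(1.380) = 10.9 kJ/mol
ΔG > 0, so the forward reaction is non-spontaneous (proceeds in reverse).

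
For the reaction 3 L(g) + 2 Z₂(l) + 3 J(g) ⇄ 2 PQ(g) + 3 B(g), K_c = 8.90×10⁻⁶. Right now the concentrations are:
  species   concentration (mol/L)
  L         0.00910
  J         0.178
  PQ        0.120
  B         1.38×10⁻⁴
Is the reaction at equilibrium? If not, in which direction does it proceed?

at equilibrium

(Z₂ is a pure liquid — omitted from Q_c.)
Q_c = [PQ]²·[B]³ / ([L]³·[J]³) = (0.120)²·(1.38×10⁻⁴)³ / ((0.00910)³·(0.178)³) = 8.90×10⁻⁶
Q_c = 8.90×10⁻⁶ = K_c, so the system is already at equilibrium.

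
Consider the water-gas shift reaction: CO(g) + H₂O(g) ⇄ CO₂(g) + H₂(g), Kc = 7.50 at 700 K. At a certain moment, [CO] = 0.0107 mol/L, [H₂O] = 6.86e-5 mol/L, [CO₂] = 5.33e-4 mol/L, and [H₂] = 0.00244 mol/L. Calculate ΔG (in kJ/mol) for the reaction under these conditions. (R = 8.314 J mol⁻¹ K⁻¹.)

ΔG = -8.40 kJ/mol

Qc = [CO₂]·[H₂] / ([CO]·[H₂O]) = (5.33e-4)·(0.00244) / ((0.0107)·(6.86e-5)) = 1.77
ΔG = RT ln(Qc/Kc) = (8.314 J mol⁻¹ K⁻¹)(700 K) × ln(1.77/7.50)
   = (5.820 kJ/mol)(-1.444) = -8.40 kJ/mol
ΔG < 0, so the forward reaction is spontaneous (proceeds forward).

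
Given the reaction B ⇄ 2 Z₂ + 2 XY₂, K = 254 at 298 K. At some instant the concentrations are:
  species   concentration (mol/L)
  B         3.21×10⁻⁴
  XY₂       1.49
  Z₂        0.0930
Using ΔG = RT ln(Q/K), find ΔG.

Q = [Z₂]²·[XY₂]² / [B] = (0.0930)²·(1.49)² / (3.21×10⁻⁴) = 59.8
ΔG = RT ln(Q/K) = (8.314 J mol⁻¹ K⁻¹)(298 K) × ln(59.8/254)
   = (2.478 kJ/mol)(-1.446) = -3.58 kJ/mol
ΔG < 0, so the forward reaction is spontaneous (proceeds forward).

ΔG = -3.58 kJ/mol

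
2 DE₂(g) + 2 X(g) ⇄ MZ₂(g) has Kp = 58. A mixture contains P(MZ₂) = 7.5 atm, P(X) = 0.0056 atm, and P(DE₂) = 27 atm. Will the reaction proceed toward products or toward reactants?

Qp = P(MZ₂) / (P(DE₂)²·P(X)²) = (7.5) / ((27)²·(0.0056)²) = 330
Qp = 330 > Kp = 58, so the reverse reaction proceeds.

toward reactants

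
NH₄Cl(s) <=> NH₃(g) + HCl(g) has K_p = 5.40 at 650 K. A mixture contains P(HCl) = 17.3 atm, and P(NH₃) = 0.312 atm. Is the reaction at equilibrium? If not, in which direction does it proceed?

no net change (already at equilibrium)

(NH₄Cl is a pure solid — omitted from Q_p.)
Q_p = P(NH₃)·P(HCl) = (0.312)·(17.3) = 5.40
Q_p = 5.40 = K_p, so the system is already at equilibrium.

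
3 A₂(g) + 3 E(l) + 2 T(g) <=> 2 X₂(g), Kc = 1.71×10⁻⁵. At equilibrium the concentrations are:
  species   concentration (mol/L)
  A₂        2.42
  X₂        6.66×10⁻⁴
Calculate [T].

[T] = 0.0428 mol/L

(E is a pure liquid — omitted from Kc.)
At equilibrium, Kc = [X₂]² / ([A₂]³·[T]²) = 1.71×10⁻⁵.
(6.66×10⁻⁴)² / ((2.42)³·([T])²) = 1.71×10⁻⁵
[T]² = 0.00183 ⇒ [T] = 0.0428 mol/L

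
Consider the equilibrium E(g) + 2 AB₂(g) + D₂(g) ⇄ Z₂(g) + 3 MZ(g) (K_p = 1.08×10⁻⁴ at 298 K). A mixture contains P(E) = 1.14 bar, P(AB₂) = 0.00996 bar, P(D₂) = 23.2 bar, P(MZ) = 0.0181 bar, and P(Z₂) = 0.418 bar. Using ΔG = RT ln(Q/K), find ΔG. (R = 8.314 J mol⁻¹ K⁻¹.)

ΔG = 5.37 kJ/mol

Q_p = P(Z₂)·P(MZ)³ / (P(E)·P(AB₂)²·P(D₂)) = (0.418)·(0.0181)³ / ((1.14)·(0.00996)²·(23.2)) = 9.45×10⁻⁴
ΔG = RT ln(Q_p/K_p) = (8.314 J mol⁻¹ K⁻¹)(298 K) × ln(9.45×10⁻⁴/1.08×10⁻⁴)
   = (2.478 kJ/mol)(2.169) = 5.37 kJ/mol
ΔG > 0, so the forward reaction is non-spontaneous (proceeds in reverse).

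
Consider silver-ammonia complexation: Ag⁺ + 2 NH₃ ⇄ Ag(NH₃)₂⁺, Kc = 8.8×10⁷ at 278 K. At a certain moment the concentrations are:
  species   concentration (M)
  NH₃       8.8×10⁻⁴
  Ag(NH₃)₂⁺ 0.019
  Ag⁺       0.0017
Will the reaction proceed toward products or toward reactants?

Qc = [Ag(NH₃)₂⁺] / ([Ag⁺]·[NH₃]²) = (0.019) / ((0.0017)·(8.8×10⁻⁴)²) = 1.4×10⁷
Qc = 1.4×10⁷ < Kc = 8.8×10⁷, so the forward reaction proceeds.

in the forward direction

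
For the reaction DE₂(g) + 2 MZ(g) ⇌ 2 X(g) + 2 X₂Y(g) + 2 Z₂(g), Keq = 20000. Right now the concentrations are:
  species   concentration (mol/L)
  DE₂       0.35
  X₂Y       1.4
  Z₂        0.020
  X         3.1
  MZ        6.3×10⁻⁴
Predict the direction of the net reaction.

toward reactants

Q = [X]²·[X₂Y]²·[Z₂]² / ([DE₂]·[MZ]²) = (3.1)²·(1.4)²·(0.020)² / ((0.35)·(6.3×10⁻⁴)²) = 54000
Q = 54000 > Keq = 20000, so the reverse reaction proceeds.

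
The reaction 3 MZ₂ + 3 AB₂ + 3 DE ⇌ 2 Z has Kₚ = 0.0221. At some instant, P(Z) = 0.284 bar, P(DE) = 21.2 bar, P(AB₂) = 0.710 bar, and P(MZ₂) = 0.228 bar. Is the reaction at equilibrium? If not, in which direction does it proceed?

Qₚ = P(Z)² / (P(MZ₂)³·P(AB₂)³·P(DE)³) = (0.284)² / ((0.228)³·(0.710)³·(21.2)³) = 0.00200
Qₚ = 0.00200 < Kₚ = 0.0221, so the forward reaction proceeds.

forward (toward products)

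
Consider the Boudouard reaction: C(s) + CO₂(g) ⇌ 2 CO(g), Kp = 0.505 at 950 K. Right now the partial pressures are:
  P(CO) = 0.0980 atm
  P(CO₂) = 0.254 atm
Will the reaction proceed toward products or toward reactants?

(C is a pure solid — omitted from Qp.)
Qp = P(CO)² / P(CO₂) = (0.0980)² / (0.254) = 0.0378
Qp = 0.0378 < Kp = 0.505, so the forward reaction proceeds.

forward (toward products)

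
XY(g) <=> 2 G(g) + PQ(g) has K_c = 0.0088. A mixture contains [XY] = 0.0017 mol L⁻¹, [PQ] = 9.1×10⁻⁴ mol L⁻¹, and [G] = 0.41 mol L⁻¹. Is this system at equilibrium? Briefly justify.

Q_c = [G]²·[PQ] / [XY] = (0.41)²·(9.1×10⁻⁴) / (0.0017) = 0.090
Q_c = 0.090 > K_c = 0.0088: net reverse reaction.

no; Q > K, reaction proceeds in reverse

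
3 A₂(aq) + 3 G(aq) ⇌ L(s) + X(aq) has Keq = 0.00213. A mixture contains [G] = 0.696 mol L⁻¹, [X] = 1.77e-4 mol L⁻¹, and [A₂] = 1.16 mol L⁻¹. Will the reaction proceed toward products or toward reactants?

forward (toward products)

(L is a pure solid — omitted from Q.)
Q = [X] / ([A₂]³·[G]³) = (1.77e-4) / ((1.16)³·(0.696)³) = 3.36e-4
Q = 3.36e-4 < Keq = 0.00213, so the forward reaction proceeds.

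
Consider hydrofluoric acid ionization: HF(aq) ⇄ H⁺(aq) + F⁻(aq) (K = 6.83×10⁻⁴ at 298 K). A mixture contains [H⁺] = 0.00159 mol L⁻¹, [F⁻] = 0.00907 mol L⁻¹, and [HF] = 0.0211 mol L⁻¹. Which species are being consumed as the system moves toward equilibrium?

Q = [H⁺]·[F⁻] / [HF] = (0.00159)·(0.00907) / (0.0211) = 6.83×10⁻⁴
Q = 6.83×10⁻⁴ = K; the system is at equilibrium.

none (at equilibrium)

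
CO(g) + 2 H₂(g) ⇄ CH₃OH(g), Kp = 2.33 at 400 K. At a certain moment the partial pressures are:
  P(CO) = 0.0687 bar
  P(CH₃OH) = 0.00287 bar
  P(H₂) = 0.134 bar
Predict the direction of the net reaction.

at equilibrium

Qp = P(CH₃OH) / (P(CO)·P(H₂)²) = (0.00287) / ((0.0687)·(0.134)²) = 2.33
Qp = 2.33 = Kp, so the system is already at equilibrium.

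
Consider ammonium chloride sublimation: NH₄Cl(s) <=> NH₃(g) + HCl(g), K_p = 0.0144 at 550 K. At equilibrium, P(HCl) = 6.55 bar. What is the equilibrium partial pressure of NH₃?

(NH₄Cl is a pure solid — omitted from K_p.)
At equilibrium, K_p = P(NH₃)·P(HCl) = 0.0144.
(P(NH₃))·(6.55) = 0.0144
P(NH₃) = 0.00220 bar

P(NH₃) = 0.00220 bar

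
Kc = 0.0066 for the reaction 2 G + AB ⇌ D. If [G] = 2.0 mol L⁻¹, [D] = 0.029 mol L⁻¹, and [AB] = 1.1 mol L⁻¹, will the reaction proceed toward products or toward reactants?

at equilibrium

Qc = [D] / ([G]²·[AB]) = (0.029) / ((2.0)²·(1.1)) = 0.0066
Qc = 0.0066 = Kc, so the system is already at equilibrium.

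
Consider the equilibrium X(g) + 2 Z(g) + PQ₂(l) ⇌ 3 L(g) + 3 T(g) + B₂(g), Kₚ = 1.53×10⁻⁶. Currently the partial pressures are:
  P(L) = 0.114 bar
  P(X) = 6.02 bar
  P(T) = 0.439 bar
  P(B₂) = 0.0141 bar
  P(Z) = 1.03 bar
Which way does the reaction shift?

(PQ₂ is a pure liquid — omitted from Qₚ.)
Qₚ = P(L)³·P(T)³·P(B₂) / (P(X)·P(Z)²) = (0.114)³·(0.439)³·(0.0141) / ((6.02)·(1.03)²) = 2.77×10⁻⁷
Qₚ = 2.77×10⁻⁷ < Kₚ = 1.53×10⁻⁶, so the forward reaction proceeds.

to the right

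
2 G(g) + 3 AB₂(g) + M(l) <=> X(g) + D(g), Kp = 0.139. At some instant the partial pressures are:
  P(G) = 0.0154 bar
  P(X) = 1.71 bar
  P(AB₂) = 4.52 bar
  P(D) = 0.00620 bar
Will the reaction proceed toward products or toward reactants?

to the left

(M is a pure liquid — omitted from Qp.)
Qp = P(X)·P(D) / (P(G)²·P(AB₂)³) = (1.71)·(0.00620) / ((0.0154)²·(4.52)³) = 0.484
Qp = 0.484 > Kp = 0.139, so the reverse reaction proceeds.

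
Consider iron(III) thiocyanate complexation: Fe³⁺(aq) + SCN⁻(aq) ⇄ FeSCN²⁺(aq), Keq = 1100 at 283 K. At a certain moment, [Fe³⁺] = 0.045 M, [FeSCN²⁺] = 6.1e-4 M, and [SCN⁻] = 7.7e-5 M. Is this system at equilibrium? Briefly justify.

Q = [FeSCN²⁺] / ([Fe³⁺]·[SCN⁻]) = (6.1e-4) / ((0.045)·(7.7e-5)) = 180
Q = 180 < Keq = 1100: net forward reaction.

no; Q < K, reaction proceeds forward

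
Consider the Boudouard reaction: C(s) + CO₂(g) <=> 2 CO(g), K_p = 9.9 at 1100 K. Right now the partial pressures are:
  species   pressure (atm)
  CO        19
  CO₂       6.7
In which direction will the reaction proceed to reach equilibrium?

reverse (toward reactants)

(C is a pure solid — omitted from Q_p.)
Q_p = P(CO)² / P(CO₂) = (19)² / (6.7) = 54
Q_p = 54 > K_p = 9.9, so the reverse reaction proceeds.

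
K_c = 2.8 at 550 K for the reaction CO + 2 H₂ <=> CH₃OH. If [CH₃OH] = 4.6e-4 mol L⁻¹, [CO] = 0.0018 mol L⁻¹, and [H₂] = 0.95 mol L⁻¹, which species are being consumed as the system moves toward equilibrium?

Q_c = [CH₃OH] / ([CO]·[H₂]²) = (4.6e-4) / ((0.0018)·(0.95)²) = 0.28
Q_c = 0.28 < K_c = 2.8: net forward reaction.

CO, H₂ (reactants)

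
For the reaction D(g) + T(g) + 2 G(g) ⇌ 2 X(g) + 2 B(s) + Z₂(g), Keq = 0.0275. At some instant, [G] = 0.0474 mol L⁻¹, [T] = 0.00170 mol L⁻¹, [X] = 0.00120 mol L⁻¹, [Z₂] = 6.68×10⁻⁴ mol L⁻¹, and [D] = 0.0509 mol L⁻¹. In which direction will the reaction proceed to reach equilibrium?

(B is a pure solid — omitted from Q.)
Q = [X]²·[Z₂] / ([D]·[T]·[G]²) = (0.00120)²·(6.68×10⁻⁴) / ((0.0509)·(0.00170)·(0.0474)²) = 0.00495
Q = 0.00495 < Keq = 0.0275, so the forward reaction proceeds.

in the forward direction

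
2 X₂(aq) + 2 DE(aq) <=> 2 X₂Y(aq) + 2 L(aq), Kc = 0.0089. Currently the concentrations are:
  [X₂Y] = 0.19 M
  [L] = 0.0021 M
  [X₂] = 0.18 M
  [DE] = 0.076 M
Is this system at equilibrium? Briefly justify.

no; Q < K, reaction proceeds forward

Qc = [X₂Y]²·[L]² / ([X₂]²·[DE]²) = (0.19)²·(0.0021)² / ((0.18)²·(0.076)²) = 8.5×10⁻⁴
Qc = 8.5×10⁻⁴ < Kc = 0.0089: net forward reaction.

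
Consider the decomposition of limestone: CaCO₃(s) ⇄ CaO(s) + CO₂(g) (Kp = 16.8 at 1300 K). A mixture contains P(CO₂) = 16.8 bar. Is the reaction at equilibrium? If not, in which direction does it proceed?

(CaCO₃, CaO are pure solids — omitted from Qp.)
Qp = P(CO₂) = 16.8
Qp = 16.8 = Kp, so the system is already at equilibrium.

no net change (already at equilibrium)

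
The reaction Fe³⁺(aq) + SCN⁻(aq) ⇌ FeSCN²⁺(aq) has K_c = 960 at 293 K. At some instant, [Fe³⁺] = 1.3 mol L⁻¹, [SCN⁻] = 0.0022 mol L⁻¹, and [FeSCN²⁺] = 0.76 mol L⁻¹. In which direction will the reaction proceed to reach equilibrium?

forward (toward products)

Q_c = [FeSCN²⁺] / ([Fe³⁺]·[SCN⁻]) = (0.76) / ((1.3)·(0.0022)) = 270
Q_c = 270 < K_c = 960, so the forward reaction proceeds.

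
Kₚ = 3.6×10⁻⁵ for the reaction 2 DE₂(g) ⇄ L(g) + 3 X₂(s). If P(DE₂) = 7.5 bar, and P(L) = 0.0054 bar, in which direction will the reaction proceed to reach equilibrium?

reverse (toward reactants)

(X₂ is a pure solid — omitted from Qₚ.)
Qₚ = P(L) / P(DE₂)² = (0.0054) / (7.5)² = 9.6×10⁻⁵
Qₚ = 9.6×10⁻⁵ > Kₚ = 3.6×10⁻⁵, so the reverse reaction proceeds.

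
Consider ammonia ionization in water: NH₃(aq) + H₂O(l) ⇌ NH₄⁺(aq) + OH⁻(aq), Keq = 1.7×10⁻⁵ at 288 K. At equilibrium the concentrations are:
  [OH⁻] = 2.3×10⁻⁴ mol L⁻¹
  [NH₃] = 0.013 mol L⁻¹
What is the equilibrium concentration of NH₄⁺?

[NH₄⁺] = 9.6×10⁻⁴ mol L⁻¹

(H₂O is a pure liquid — omitted from Keq.)
At equilibrium, Keq = [NH₄⁺]·[OH⁻] / [NH₃] = 1.7×10⁻⁵.
([NH₄⁺])·(2.3×10⁻⁴) / (0.013) = 1.7×10⁻⁵
[NH₄⁺] = 9.61×10⁻⁴ = 9.6×10⁻⁴ mol L⁻¹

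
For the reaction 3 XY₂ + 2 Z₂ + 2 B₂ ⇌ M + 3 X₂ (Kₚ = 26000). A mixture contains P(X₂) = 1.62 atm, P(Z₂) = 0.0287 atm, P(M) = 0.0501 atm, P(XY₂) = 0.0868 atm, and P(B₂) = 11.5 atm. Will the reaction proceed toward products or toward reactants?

forward (toward products)

Qₚ = P(M)·P(X₂)³ / (P(XY₂)³·P(Z₂)²·P(B₂)²) = (0.0501)·(1.62)³ / ((0.0868)³·(0.0287)²·(11.5)²) = 2990
Qₚ = 2990 < Kₚ = 26000, so the forward reaction proceeds.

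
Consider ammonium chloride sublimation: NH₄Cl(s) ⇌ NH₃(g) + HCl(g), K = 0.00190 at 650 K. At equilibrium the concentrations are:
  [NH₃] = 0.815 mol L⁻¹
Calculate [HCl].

[HCl] = 0.00233 mol L⁻¹

(NH₄Cl is a pure solid — omitted from K.)
At equilibrium, K = [NH₃]·[HCl] = 0.00190.
(0.815)·([HCl]) = 0.00190
[HCl] = 0.00233 mol L⁻¹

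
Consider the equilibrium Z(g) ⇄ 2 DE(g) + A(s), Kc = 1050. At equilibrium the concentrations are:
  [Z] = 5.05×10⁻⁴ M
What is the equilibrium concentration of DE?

[DE] = 0.728 M

(A is a pure solid — omitted from Kc.)
At equilibrium, Kc = [DE]² / [Z] = 1050.
([DE])² / (5.05×10⁻⁴) = 1050
[DE]² = 0.530 ⇒ [DE] = 0.728 M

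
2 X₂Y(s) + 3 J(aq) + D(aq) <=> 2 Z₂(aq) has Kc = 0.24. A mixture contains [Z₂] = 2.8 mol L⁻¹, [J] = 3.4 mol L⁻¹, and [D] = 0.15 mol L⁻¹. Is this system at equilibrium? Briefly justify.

no; Q > K, reaction proceeds in reverse

(X₂Y is a pure solid — omitted from Qc.)
Qc = [Z₂]² / ([J]³·[D]) = (2.8)² / ((3.4)³·(0.15)) = 1.3
Qc = 1.3 > Kc = 0.24: net reverse reaction.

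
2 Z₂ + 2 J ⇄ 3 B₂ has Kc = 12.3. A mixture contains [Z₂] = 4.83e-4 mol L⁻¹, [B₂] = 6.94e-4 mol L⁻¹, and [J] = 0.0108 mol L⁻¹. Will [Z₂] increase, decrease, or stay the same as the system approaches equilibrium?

stay the same

Qc = [B₂]³ / ([Z₂]²·[J]²) = (6.94e-4)³ / ((4.83e-4)²·(0.0108)²) = 12.3
Qc = 12.3 = Kc; the system is at equilibrium.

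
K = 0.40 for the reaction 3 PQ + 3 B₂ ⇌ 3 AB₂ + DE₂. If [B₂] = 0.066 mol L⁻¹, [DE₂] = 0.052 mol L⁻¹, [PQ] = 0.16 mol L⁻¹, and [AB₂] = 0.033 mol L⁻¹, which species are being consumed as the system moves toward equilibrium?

AB₂, DE₂ (products)

Q = [AB₂]³·[DE₂] / ([PQ]³·[B₂]³) = (0.033)³·(0.052) / ((0.16)³·(0.066)³) = 1.6
Q = 1.6 > K = 0.40: net reverse reaction.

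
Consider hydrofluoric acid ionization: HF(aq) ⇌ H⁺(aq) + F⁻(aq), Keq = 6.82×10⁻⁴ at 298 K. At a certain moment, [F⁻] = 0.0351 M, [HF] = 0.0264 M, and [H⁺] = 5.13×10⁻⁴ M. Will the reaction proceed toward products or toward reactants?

Q = [H⁺]·[F⁻] / [HF] = (5.13×10⁻⁴)·(0.0351) / (0.0264) = 6.82×10⁻⁴
Q = 6.82×10⁻⁴ = Keq, so the system is already at equilibrium.

neither direction; the system is at equilibrium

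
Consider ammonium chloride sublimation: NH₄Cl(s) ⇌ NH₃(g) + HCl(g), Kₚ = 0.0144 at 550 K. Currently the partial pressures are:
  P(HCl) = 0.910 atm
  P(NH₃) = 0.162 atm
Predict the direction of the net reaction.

in the reverse direction

(NH₄Cl is a pure solid — omitted from Qₚ.)
Qₚ = P(NH₃)·P(HCl) = (0.162)·(0.910) = 0.147
Qₚ = 0.147 > Kₚ = 0.0144, so the reverse reaction proceeds.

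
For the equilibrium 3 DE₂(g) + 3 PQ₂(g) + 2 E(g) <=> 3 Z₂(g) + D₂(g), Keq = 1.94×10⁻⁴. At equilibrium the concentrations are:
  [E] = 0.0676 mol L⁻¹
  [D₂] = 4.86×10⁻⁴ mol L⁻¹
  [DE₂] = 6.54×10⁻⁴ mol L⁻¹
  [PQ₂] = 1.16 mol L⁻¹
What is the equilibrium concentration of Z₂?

At equilibrium, Keq = [Z₂]³·[D₂] / ([DE₂]³·[PQ₂]³·[E]²) = 1.94×10⁻⁴.
([Z₂])³·(4.86×10⁻⁴) / ((6.54×10⁻⁴)³·(1.16)³·(0.0676)²) = 1.94×10⁻⁴
[Z₂]³ = 7.96×10⁻¹³ ⇒ [Z₂] = 9.27×10⁻⁵ mol L⁻¹

[Z₂] = 9.27×10⁻⁵ mol L⁻¹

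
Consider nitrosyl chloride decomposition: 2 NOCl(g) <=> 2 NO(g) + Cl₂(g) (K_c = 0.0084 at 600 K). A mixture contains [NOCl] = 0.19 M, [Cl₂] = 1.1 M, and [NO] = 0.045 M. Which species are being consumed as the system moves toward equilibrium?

NO, Cl₂ (products)

Q_c = [NO]²·[Cl₂] / [NOCl]² = (0.045)²·(1.1) / (0.19)² = 0.062
Q_c = 0.062 > K_c = 0.0084: net reverse reaction.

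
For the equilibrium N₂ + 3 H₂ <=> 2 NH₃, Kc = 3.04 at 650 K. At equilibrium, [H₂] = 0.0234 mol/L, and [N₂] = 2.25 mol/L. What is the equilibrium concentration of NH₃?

At equilibrium, Kc = [NH₃]² / ([N₂]·[H₂]³) = 3.04.
([NH₃])² / ((2.25)·(0.0234)³) = 3.04
[NH₃]² = 8.76×10⁻⁵ ⇒ [NH₃] = 0.00936 mol/L

[NH₃] = 0.00936 mol/L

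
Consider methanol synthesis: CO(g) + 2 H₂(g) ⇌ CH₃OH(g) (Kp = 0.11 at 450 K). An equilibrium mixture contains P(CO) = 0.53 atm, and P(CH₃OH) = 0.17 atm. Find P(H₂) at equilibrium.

At equilibrium, Kp = P(CH₃OH) / (P(CO)·P(H₂)²) = 0.11.
(0.17) / ((0.53)·(P(H₂))²) = 0.11
P(H₂)² = 2.92 ⇒ P(H₂) = 1.7 atm

P(H₂) = 1.7 atm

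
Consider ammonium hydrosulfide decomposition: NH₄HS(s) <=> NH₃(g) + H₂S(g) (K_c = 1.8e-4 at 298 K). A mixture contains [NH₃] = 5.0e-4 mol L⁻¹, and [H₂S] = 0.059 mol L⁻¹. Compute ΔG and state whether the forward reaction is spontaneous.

ΔG = -4.48 kJ/mol; the forward reaction is spontaneous

(NH₄HS is a pure solid — omitted from Q_c.)
Q_c = [NH₃]·[H₂S] = (5.0e-4)·(0.059) = 2.95e-5
ΔG = RT ln(Q_c/K_c) = (8.314 J mol⁻¹ K⁻¹)(298 K) × ln(2.95e-5/1.8e-4)
   = (2.478 kJ/mol)(-1.809) = -4.48 kJ/mol
ΔG < 0, so the forward reaction is spontaneous (proceeds forward).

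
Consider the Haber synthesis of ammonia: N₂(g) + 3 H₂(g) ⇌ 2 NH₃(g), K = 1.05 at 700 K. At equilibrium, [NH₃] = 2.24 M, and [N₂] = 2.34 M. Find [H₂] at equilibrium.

At equilibrium, K = [NH₃]² / ([N₂]·[H₂]³) = 1.05.
(2.24)² / ((2.34)·([H₂])³) = 1.05
[H₂]³ = 2.04 ⇒ [H₂] = 1.27 M

[H₂] = 1.27 M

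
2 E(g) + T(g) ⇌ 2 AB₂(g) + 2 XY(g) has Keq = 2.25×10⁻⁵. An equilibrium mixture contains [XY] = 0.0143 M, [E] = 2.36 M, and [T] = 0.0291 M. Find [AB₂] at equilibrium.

At equilibrium, Keq = [AB₂]²·[XY]² / ([E]²·[T]) = 2.25×10⁻⁵.
([AB₂])²·(0.0143)² / ((2.36)²·(0.0291)) = 2.25×10⁻⁵
[AB₂]² = 0.0178 ⇒ [AB₂] = 0.134 M

[AB₂] = 0.134 M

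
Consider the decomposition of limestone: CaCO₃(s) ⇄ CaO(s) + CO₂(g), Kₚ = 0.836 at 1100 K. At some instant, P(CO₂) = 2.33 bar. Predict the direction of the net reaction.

toward reactants

(CaCO₃, CaO are pure solids — omitted from Qₚ.)
Qₚ = P(CO₂) = 2.33
Qₚ = 2.33 > Kₚ = 0.836, so the reverse reaction proceeds.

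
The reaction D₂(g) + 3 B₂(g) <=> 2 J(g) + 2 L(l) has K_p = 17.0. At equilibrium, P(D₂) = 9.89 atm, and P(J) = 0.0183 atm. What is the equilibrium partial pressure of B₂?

(L is a pure liquid — omitted from K_p.)
At equilibrium, K_p = P(J)² / (P(D₂)·P(B₂)³) = 17.0.
(0.0183)² / ((9.89)·(P(B₂))³) = 17.0
P(B₂)³ = 1.99×10⁻⁶ ⇒ P(B₂) = 0.0126 atm

P(B₂) = 0.0126 atm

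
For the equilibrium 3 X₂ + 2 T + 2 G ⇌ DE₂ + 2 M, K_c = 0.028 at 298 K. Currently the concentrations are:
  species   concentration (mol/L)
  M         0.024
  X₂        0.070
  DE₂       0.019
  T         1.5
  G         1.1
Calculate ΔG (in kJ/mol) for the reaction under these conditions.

Q_c = [DE₂]·[M]² / ([X₂]³·[T]²·[G]²) = (0.019)·(0.024)² / ((0.070)³·(1.5)²·(1.1)²) = 0.0117
ΔG = RT ln(Q_c/K_c) = (8.314 J mol⁻¹ K⁻¹)(298 K) × ln(0.0117/0.028)
   = (2.478 kJ/mol)(-0.8726) = -2.16 kJ/mol
ΔG < 0, so the forward reaction is spontaneous (proceeds forward).

ΔG = -2.16 kJ/mol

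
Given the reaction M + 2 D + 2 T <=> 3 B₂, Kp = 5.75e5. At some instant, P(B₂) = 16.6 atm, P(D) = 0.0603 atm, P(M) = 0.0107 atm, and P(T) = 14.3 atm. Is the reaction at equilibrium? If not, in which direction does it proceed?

Qp = P(B₂)³ / (P(M)·P(D)²·P(T)²) = (16.6)³ / ((0.0107)·(0.0603)²·(14.3)²) = 5.75e5
Qp = 5.75e5 = Kp, so the system is already at equilibrium.

at equilibrium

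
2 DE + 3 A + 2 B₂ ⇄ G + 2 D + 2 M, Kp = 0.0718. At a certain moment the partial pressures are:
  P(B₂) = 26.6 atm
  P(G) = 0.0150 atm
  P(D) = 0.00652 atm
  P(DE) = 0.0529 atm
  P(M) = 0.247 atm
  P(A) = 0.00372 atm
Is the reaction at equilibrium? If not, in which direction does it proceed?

Qp = P(G)·P(D)²·P(M)² / (P(DE)²·P(A)³·P(B₂)²) = (0.0150)·(0.00652)²·(0.247)² / ((0.0529)²·(0.00372)³·(26.6)²) = 0.382
Qp = 0.382 > Kp = 0.0718, so the reverse reaction proceeds.

to the left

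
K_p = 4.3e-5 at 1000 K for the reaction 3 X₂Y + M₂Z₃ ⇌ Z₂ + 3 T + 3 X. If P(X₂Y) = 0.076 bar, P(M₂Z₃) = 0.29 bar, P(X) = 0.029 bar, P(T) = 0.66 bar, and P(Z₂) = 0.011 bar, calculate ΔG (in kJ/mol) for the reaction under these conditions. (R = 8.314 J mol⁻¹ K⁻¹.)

ΔG = 22.0 kJ/mol

Q_p = P(Z₂)·P(T)³·P(X)³ / (P(X₂Y)³·P(M₂Z₃)) = (0.011)·(0.66)³·(0.029)³ / ((0.076)³·(0.29)) = 6.06e-4
ΔG = RT ln(Q_p/K_p) = (8.314 J mol⁻¹ K⁻¹)(1000 K) × ln(6.06e-4/4.3e-5)
   = (8.314 kJ/mol)(2.646) = 22.0 kJ/mol
ΔG > 0, so the forward reaction is non-spontaneous (proceeds in reverse).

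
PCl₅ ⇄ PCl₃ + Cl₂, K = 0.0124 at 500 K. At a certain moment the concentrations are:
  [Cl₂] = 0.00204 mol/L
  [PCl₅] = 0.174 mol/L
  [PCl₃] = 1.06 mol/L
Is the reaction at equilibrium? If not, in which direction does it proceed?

Q = [PCl₃]·[Cl₂] / [PCl₅] = (1.06)·(0.00204) / (0.174) = 0.0124
Q = 0.0124 = K, so the system is already at equilibrium.

neither direction; the system is at equilibrium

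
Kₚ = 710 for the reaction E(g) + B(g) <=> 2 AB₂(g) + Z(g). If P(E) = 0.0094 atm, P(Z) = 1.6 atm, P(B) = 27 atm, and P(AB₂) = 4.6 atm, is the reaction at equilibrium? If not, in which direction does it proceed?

Qₚ = P(AB₂)²·P(Z) / (P(E)·P(B)) = (4.6)²·(1.6) / ((0.0094)·(27)) = 130
Qₚ = 130 < Kₚ = 710, so the forward reaction proceeds.

toward products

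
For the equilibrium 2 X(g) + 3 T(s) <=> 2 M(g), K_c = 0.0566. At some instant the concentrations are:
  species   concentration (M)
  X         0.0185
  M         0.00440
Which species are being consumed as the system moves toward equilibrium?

none (at equilibrium)

(T is a pure solid — omitted from Q_c.)
Q_c = [M]² / [X]² = (0.00440)² / (0.0185)² = 0.0566
Q_c = 0.0566 = K_c; the system is at equilibrium.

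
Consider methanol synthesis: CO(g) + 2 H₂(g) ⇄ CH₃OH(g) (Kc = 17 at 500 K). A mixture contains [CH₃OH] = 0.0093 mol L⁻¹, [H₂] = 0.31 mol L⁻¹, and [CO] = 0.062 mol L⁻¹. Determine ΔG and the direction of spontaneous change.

ΔG = -9.93 kJ/mol; the forward reaction is spontaneous

Qc = [CH₃OH] / ([CO]·[H₂]²) = (0.0093) / ((0.062)·(0.31)²) = 1.56
ΔG = RT ln(Qc/Kc) = (8.314 J mol⁻¹ K⁻¹)(500 K) × ln(1.56/17)
   = (4.157 kJ/mol)(-2.389) = -9.93 kJ/mol
ΔG < 0, so the forward reaction is spontaneous (proceeds forward).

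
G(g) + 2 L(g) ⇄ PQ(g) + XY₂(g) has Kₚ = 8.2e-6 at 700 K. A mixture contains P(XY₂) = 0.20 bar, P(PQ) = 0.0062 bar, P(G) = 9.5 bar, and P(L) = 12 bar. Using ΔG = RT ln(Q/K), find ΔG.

ΔG = -12.8 kJ/mol

Qₚ = P(PQ)·P(XY₂) / (P(G)·P(L)²) = (0.0062)·(0.20) / ((9.5)·(12)²) = 9.06e-7
ΔG = RT ln(Qₚ/Kₚ) = (8.314 J mol⁻¹ K⁻¹)(700 K) × ln(9.06e-7/8.2e-6)
   = (5.820 kJ/mol)(-2.203) = -12.8 kJ/mol
ΔG < 0, so the forward reaction is spontaneous (proceeds forward).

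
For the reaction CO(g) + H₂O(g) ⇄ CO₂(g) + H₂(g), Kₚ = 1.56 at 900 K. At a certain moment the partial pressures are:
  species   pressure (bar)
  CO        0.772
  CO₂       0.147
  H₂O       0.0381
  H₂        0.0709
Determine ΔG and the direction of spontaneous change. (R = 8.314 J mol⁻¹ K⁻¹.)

Qₚ = P(CO₂)·P(H₂) / (P(CO)·P(H₂O)) = (0.147)·(0.0709) / ((0.772)·(0.0381)) = 0.354
ΔG = RT ln(Qₚ/Kₚ) = (8.314 J mol⁻¹ K⁻¹)(900 K) × ln(0.354/1.56)
   = (7.483 kJ/mol)(-1.483) = -11.1 kJ/mol
ΔG < 0, so the forward reaction is spontaneous (proceeds forward).

ΔG = -11.1 kJ/mol; the forward reaction is spontaneous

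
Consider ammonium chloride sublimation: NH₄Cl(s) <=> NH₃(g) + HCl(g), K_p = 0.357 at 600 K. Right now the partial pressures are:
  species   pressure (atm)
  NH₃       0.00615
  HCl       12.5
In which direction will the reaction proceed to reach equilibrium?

(NH₄Cl is a pure solid — omitted from Q_p.)
Q_p = P(NH₃)·P(HCl) = (0.00615)·(12.5) = 0.0769
Q_p = 0.0769 < K_p = 0.357, so the forward reaction proceeds.

in the forward direction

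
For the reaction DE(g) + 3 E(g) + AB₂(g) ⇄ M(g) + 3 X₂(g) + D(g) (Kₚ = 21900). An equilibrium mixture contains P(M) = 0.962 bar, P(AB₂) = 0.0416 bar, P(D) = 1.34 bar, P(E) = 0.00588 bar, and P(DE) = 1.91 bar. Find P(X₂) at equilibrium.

P(X₂) = 0.0650 bar

At equilibrium, Kₚ = P(M)·P(X₂)³·P(D) / (P(DE)·P(E)³·P(AB₂)) = 21900.
(0.962)·(P(X₂))³·(1.34) / ((1.91)·(0.00588)³·(0.0416)) = 21900
P(X₂)³ = 2.74e-4 ⇒ P(X₂) = 0.0650 bar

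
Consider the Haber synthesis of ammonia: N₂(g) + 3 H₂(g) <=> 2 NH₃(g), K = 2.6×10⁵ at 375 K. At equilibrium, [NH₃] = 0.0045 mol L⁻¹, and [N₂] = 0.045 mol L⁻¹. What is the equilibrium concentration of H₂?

[H₂] = 0.0012 mol L⁻¹

At equilibrium, K = [NH₃]² / ([N₂]·[H₂]³) = 2.6×10⁵.
(0.0045)² / ((0.045)·([H₂])³) = 2.6×10⁵
[H₂]³ = 1.73×10⁻⁹ ⇒ [H₂] = 0.0012 mol L⁻¹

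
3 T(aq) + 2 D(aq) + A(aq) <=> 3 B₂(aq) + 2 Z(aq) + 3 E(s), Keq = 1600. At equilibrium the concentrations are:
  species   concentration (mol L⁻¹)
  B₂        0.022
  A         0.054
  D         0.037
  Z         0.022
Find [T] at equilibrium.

(E is a pure solid — omitted from Keq.)
At equilibrium, Keq = [B₂]³·[Z]² / ([T]³·[D]²·[A]) = 1600.
(0.022)³·(0.022)² / (([T])³·(0.037)²·(0.054)) = 1600
[T]³ = 4.36×10⁻⁸ ⇒ [T] = 0.0035 mol L⁻¹

[T] = 0.0035 mol L⁻¹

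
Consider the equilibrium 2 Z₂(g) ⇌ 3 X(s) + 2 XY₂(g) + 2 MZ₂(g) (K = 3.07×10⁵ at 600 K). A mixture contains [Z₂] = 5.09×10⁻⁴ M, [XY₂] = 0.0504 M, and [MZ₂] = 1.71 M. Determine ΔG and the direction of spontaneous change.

ΔG = -11.8 kJ/mol; the forward reaction is spontaneous

(X is a pure solid — omitted from Q.)
Q = [XY₂]²·[MZ₂]² / [Z₂]² = (0.0504)²·(1.71)² / (5.09×10⁻⁴)² = 28700
ΔG = RT ln(Q/K) = (8.314 J mol⁻¹ K⁻¹)(600 K) × ln(28700/3.07×10⁵)
   = (4.988 kJ/mol)(-2.370) = -11.8 kJ/mol
ΔG < 0, so the forward reaction is spontaneous (proceeds forward).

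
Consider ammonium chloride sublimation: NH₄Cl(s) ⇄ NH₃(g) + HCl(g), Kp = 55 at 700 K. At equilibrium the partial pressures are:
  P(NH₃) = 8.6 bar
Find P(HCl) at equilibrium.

(NH₄Cl is a pure solid — omitted from Kp.)
At equilibrium, Kp = P(NH₃)·P(HCl) = 55.
(8.6)·(P(HCl)) = 55
P(HCl) = 6.40 = 6.4 bar

P(HCl) = 6.4 bar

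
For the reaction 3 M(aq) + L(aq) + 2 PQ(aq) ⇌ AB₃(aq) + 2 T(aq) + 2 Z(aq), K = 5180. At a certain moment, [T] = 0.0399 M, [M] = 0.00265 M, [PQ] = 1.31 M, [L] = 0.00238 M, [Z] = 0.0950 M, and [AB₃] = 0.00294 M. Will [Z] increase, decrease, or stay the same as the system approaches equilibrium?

increase

Q = [AB₃]·[T]²·[Z]² / ([M]³·[L]·[PQ]²) = (0.00294)·(0.0399)²·(0.0950)² / ((0.00265)³·(0.00238)·(1.31)²) = 556
Q = 556 < K = 5180: net forward reaction.
Z is a product, so it increases.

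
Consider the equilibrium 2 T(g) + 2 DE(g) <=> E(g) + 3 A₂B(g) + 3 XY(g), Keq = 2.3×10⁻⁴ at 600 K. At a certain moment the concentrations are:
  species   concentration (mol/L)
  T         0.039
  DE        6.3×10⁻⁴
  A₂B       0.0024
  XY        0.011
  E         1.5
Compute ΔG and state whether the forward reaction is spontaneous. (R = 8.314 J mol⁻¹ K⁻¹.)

Q = [E]·[A₂B]³·[XY]³ / ([T]²·[DE]²) = (1.5)·(0.0024)³·(0.011)³ / ((0.039)²·(6.3×10⁻⁴)²) = 4.57×10⁻⁵
ΔG = RT ln(Q/Keq) = (8.314 J mol⁻¹ K⁻¹)(600 K) × ln(4.57×10⁻⁵/2.3×10⁻⁴)
   = (4.988 kJ/mol)(-1.616) = -8.06 kJ/mol
ΔG < 0, so the forward reaction is spontaneous (proceeds forward).

ΔG = -8.06 kJ/mol; the forward reaction is spontaneous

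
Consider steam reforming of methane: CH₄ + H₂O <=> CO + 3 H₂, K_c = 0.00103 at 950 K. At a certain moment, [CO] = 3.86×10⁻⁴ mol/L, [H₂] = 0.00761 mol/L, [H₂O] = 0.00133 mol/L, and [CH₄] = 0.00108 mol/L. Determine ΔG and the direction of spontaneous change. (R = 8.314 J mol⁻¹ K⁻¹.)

ΔG = -17.1 kJ/mol; the forward reaction is spontaneous

Q_c = [CO]·[H₂]³ / ([CH₄]·[H₂O]) = (3.86×10⁻⁴)·(0.00761)³ / ((0.00108)·(0.00133)) = 1.18×10⁻⁴
ΔG = RT ln(Q_c/K_c) = (8.314 J mol⁻¹ K⁻¹)(950 K) × ln(1.18×10⁻⁴/0.00103)
   = (7.898 kJ/mol)(-2.167) = -17.1 kJ/mol
ΔG < 0, so the forward reaction is spontaneous (proceeds forward).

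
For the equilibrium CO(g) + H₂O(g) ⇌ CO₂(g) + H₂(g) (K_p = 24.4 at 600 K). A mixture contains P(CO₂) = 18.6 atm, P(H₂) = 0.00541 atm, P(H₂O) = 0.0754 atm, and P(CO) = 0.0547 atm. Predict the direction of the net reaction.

neither direction; the system is at equilibrium

Q_p = P(CO₂)·P(H₂) / (P(CO)·P(H₂O)) = (18.6)·(0.00541) / ((0.0547)·(0.0754)) = 24.4
Q_p = 24.4 = K_p, so the system is already at equilibrium.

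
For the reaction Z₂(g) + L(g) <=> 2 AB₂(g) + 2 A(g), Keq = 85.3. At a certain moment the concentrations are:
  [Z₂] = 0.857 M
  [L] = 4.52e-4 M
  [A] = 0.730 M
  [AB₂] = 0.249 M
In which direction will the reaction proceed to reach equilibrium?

no net change (already at equilibrium)

Q = [AB₂]²·[A]² / ([Z₂]·[L]) = (0.249)²·(0.730)² / ((0.857)·(4.52e-4)) = 85.3
Q = 85.3 = Keq, so the system is already at equilibrium.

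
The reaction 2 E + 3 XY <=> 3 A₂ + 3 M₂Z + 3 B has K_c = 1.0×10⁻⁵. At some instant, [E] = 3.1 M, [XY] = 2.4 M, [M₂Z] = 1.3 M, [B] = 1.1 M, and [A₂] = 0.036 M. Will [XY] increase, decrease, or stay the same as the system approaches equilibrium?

decrease

Q_c = [A₂]³·[M₂Z]³·[B]³ / ([E]²·[XY]³) = (0.036)³·(1.3)³·(1.1)³ / ((3.1)²·(2.4)³) = 1.0×10⁻⁶
Q_c = 1.0×10⁻⁶ < K_c = 1.0×10⁻⁵: net forward reaction.
XY is a reactant, so it decreases.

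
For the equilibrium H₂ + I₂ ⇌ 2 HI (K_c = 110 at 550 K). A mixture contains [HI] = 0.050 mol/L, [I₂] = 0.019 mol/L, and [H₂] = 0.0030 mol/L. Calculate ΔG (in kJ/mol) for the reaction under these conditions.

Q_c = [HI]² / ([H₂]·[I₂]) = (0.050)² / ((0.0030)·(0.019)) = 43.9
ΔG = RT ln(Q_c/K_c) = (8.314 J mol⁻¹ K⁻¹)(550 K) × ln(43.9/110)
   = (4.573 kJ/mol)(-0.9186) = -4.20 kJ/mol
ΔG < 0, so the forward reaction is spontaneous (proceeds forward).

ΔG = -4.20 kJ/mol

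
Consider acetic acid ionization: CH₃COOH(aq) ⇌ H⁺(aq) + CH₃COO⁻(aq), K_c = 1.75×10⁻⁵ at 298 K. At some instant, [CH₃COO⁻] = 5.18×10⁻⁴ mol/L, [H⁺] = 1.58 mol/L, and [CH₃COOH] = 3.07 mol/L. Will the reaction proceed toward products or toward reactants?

reverse (toward reactants)

Q_c = [H⁺]·[CH₃COO⁻] / [CH₃COOH] = (1.58)·(5.18×10⁻⁴) / (3.07) = 2.67×10⁻⁴
Q_c = 2.67×10⁻⁴ > K_c = 1.75×10⁻⁵, so the reverse reaction proceeds.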